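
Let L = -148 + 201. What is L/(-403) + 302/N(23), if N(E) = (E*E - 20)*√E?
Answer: -53/403 + 302*√23/11707 ≈ -0.0077978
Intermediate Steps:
L = 53
N(E) = √E*(-20 + E²) (N(E) = (E² - 20)*√E = (-20 + E²)*√E = √E*(-20 + E²))
L/(-403) + 302/N(23) = 53/(-403) + 302/((√23*(-20 + 23²))) = 53*(-1/403) + 302/((√23*(-20 + 529))) = -53/403 + 302/((√23*509)) = -53/403 + 302/((509*√23)) = -53/403 + 302*(√23/11707) = -53/403 + 302*√23/11707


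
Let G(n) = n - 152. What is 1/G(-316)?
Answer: -1/468 ≈ -0.0021368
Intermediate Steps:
G(n) = -152 + n
1/G(-316) = 1/(-152 - 316) = 1/(-468) = -1/468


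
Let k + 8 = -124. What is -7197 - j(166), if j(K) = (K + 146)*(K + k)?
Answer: -17805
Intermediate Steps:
k = -132 (k = -8 - 124 = -132)
j(K) = (-132 + K)*(146 + K) (j(K) = (K + 146)*(K - 132) = (146 + K)*(-132 + K) = (-132 + K)*(146 + K))
-7197 - j(166) = -7197 - (-19272 + 166² + 14*166) = -7197 - (-19272 + 27556 + 2324) = -7197 - 1*10608 = -7197 - 10608 = -17805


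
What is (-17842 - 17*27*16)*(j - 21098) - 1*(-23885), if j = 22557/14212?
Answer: 3775830930677/7106 ≈ 5.3136e+8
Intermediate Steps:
j = 22557/14212 (j = 22557*(1/14212) = 22557/14212 ≈ 1.5872)
(-17842 - 17*27*16)*(j - 21098) - 1*(-23885) = (-17842 - 17*27*16)*(22557/14212 - 21098) - 1*(-23885) = (-17842 - 459*16)*(-299822219/14212) + 23885 = (-17842 - 7344)*(-299822219/14212) + 23885 = -25186*(-299822219/14212) + 23885 = 3775661203867/7106 + 23885 = 3775830930677/7106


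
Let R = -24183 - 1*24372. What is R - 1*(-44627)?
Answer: -3928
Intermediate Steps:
R = -48555 (R = -24183 - 24372 = -48555)
R - 1*(-44627) = -48555 - 1*(-44627) = -48555 + 44627 = -3928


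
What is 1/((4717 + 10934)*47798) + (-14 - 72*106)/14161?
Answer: -5719869349547/10593652898178 ≈ -0.53993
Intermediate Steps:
1/((4717 + 10934)*47798) + (-14 - 72*106)/14161 = (1/47798)/15651 + (-14 - 7632)*(1/14161) = (1/15651)*(1/47798) - 7646*1/14161 = 1/748086498 - 7646/14161 = -5719869349547/10593652898178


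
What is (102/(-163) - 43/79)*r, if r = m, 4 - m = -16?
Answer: -301340/12877 ≈ -23.401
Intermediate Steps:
m = 20 (m = 4 - 1*(-16) = 4 + 16 = 20)
r = 20
(102/(-163) - 43/79)*r = (102/(-163) - 43/79)*20 = (102*(-1/163) - 43*1/79)*20 = (-102/163 - 43/79)*20 = -15067/12877*20 = -301340/12877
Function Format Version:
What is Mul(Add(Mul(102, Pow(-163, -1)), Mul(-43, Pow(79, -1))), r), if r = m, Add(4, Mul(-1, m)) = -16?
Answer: Rational(-301340, 12877) ≈ -23.401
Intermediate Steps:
m = 20 (m = Add(4, Mul(-1, -16)) = Add(4, 16) = 20)
r = 20
Mul(Add(Mul(102, Pow(-163, -1)), Mul(-43, Pow(79, -1))), r) = Mul(Add(Mul(102, Pow(-163, -1)), Mul(-43, Pow(79, -1))), 20) = Mul(Add(Mul(102, Rational(-1, 163)), Mul(-43, Rational(1, 79))), 20) = Mul(Add(Rational(-102, 163), Rational(-43, 79)), 20) = Mul(Rational(-15067, 12877), 20) = Rational(-301340, 12877)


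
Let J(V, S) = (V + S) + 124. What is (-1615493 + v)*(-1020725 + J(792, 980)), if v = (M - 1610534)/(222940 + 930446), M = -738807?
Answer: 1898373233972813731/1153386 ≈ 1.6459e+12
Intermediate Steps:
v = -2349341/1153386 (v = (-738807 - 1610534)/(222940 + 930446) = -2349341/1153386 ≈ -2.0369)
J(V, S) = 124 + S + V (J(V, S) = (S + V) + 124 = 124 + S + V)
(-1615493 + v)*(-1020725 + J(792, 980)) = (-1615493 - 2349341/1153386)*(-1020725 + (124 + 980 + 792)) = -1863289358639*(-1020725 + 1896)/1153386 = -1863289358639/1153386*(-1018829) = 1898373233972813731/1153386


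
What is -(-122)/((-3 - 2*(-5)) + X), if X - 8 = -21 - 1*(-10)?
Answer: 61/2 ≈ 30.500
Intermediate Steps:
X = -3 (X = 8 + (-21 - 1*(-10)) = 8 + (-21 + 10) = 8 - 11 = -3)
-(-122)/((-3 - 2*(-5)) + X) = -(-122)/((-3 - 2*(-5)) - 3) = -(-122)/((-3 + 10) - 3) = -(-122)/(7 - 3) = -(-122)/4 = -122*(-1/4) = 61/2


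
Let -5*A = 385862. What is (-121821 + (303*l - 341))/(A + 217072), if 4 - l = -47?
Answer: -533545/699498 ≈ -0.76275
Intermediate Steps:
A = -385862/5 (A = -⅕*385862 = -385862/5 ≈ -77172.)
l = 51 (l = 4 - 1*(-47) = 4 + 47 = 51)
(-121821 + (303*l - 341))/(A + 217072) = (-121821 + (303*51 - 341))/(-385862/5 + 217072) = (-121821 + (15453 - 341))/(699498/5) = (-121821 + 15112)*(5/699498) = -106709*5/699498 = -533545/699498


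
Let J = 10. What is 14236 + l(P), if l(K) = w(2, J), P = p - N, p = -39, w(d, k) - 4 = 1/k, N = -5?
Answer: 142401/10 ≈ 14240.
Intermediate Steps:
w(d, k) = 4 + 1/k
P = -34 (P = -39 - 1*(-5) = -39 + 5 = -34)
l(K) = 41/10 (l(K) = 4 + 1/10 = 4 + ⅒ = 41/10)
14236 + l(P) = 14236 + 41/10 = 142401/10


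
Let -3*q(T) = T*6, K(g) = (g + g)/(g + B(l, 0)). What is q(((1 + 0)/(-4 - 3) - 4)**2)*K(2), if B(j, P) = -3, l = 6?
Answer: 6728/49 ≈ 137.31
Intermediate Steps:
K(g) = 2*g/(-3 + g) (K(g) = (g + g)/(g - 3) = (2*g)/(-3 + g) = 2*g/(-3 + g))
q(T) = -2*T (q(T) = -T*6/3 = -2*T)
q(((1 + 0)/(-4 - 3) - 4)**2)*K(2) = (-2*((1 + 0)/(-4 - 3) - 4)**2)*(2*2/(-3 + 2)) = (-2*(1/(-7) - 4)**2)*(2*2/(-1)) = (-2*(1*(-1/7) - 4)**2)*(2*2*(-1)) = -2*(-1/7 - 4)**2*(-4) = -2*(-29/7)**2*(-4) = -2*841/49*(-4) = -1682/49*(-4) = 6728/49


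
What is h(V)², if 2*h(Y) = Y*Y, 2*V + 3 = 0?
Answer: 81/64 ≈ 1.2656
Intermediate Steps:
V = -3/2 (V = -3/2 + (½)*0 = -3/2 + 0 = -3/2 ≈ -1.5000)
h(Y) = Y²/2 (h(Y) = (Y*Y)/2 = Y²/2)
h(V)² = ((-3/2)²/2)² = ((½)*(9/4))² = (9/8)² = 81/64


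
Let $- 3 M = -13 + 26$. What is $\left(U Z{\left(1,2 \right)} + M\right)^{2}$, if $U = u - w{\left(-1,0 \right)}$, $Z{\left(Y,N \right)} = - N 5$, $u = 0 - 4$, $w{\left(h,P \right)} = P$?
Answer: $\frac{11449}{9} \approx 1272.1$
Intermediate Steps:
$u = -4$
$Z{\left(Y,N \right)} = - 5 N$
$M = - \frac{13}{3}$ ($M = - \frac{-13 + 26}{3} = \left(- \frac{1}{3}\right) 13 = - \frac{13}{3} \approx -4.3333$)
$U = -4$ ($U = -4 - 0 = -4 + 0 = -4$)
$\left(U Z{\left(1,2 \right)} + M\right)^{2} = \left(- 4 \left(\left(-5\right) 2\right) - \frac{13}{3}\right)^{2} = \left(\left(-4\right) \left(-10\right) - \frac{13}{3}\right)^{2} = \left(40 - \frac{13}{3}\right)^{2} = \left(\frac{107}{3}\right)^{2} = \frac{11449}{9}$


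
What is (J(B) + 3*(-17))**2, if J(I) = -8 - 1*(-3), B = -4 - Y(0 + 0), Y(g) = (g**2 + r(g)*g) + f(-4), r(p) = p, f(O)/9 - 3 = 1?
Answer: 3136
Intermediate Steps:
f(O) = 36 (f(O) = 27 + 9*1 = 27 + 9 = 36)
Y(g) = 36 + 2*g**2 (Y(g) = (g**2 + g*g) + 36 = (g**2 + g**2) + 36 = 2*g**2 + 36 = 36 + 2*g**2)
B = -40 (B = -4 - (36 + 2*(0 + 0)**2) = -4 - (36 + 2*0**2) = -4 - (36 + 2*0) = -4 - (36 + 0) = -4 - 1*36 = -4 - 36 = -40)
J(I) = -5 (J(I) = -8 + 3 = -5)
(J(B) + 3*(-17))**2 = (-5 + 3*(-17))**2 = (-5 - 51)**2 = (-56)**2 = 3136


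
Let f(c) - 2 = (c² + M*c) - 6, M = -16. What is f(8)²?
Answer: 4624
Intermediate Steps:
f(c) = -4 + c² - 16*c (f(c) = 2 + ((c² - 16*c) - 6) = 2 + (-6 + c² - 16*c) = -4 + c² - 16*c)
f(8)² = (-4 + 8² - 16*8)² = (-4 + 64 - 128)² = (-68)² = 4624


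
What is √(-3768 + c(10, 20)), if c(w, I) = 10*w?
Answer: 2*I*√917 ≈ 60.564*I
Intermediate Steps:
√(-3768 + c(10, 20)) = √(-3768 + 10*10) = √(-3768 + 100) = √(-3668) = 2*I*√917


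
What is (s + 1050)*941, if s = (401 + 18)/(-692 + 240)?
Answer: 446204321/452 ≈ 9.8718e+5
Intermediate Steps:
s = -419/452 (s = 419/(-452) = 419*(-1/452) = -419/452 ≈ -0.92699)
(s + 1050)*941 = (-419/452 + 1050)*941 = (474181/452)*941 = 446204321/452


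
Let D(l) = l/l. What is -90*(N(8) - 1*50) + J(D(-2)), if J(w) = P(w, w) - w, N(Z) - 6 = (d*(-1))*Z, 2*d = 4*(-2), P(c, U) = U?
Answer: 1080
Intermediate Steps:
d = -4 (d = (4*(-2))/2 = (1/2)*(-8) = -4)
N(Z) = 6 + 4*Z (N(Z) = 6 + (-4*(-1))*Z = 6 + 4*Z)
D(l) = 1
J(w) = 0 (J(w) = w - w = 0)
-90*(N(8) - 1*50) + J(D(-2)) = -90*((6 + 4*8) - 1*50) + 0 = -90*((6 + 32) - 50) + 0 = -90*(38 - 50) + 0 = -90*(-12) + 0 = 1080 + 0 = 1080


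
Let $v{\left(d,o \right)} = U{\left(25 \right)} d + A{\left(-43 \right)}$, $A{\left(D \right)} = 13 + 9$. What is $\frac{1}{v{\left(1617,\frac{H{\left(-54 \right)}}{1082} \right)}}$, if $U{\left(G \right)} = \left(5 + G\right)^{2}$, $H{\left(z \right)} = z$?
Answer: $\frac{1}{1455322} \approx 6.8713 \cdot 10^{-7}$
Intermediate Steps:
$A{\left(D \right)} = 22$
$v{\left(d,o \right)} = 22 + 900 d$ ($v{\left(d,o \right)} = \left(5 + 25\right)^{2} d + 22 = 30^{2} d + 22 = 900 d + 22 = 22 + 900 d$)
$\frac{1}{v{\left(1617,\frac{H{\left(-54 \right)}}{1082} \right)}} = \frac{1}{22 + 900 \cdot 1617} = \frac{1}{22 + 1455300} = \frac{1}{1455322}$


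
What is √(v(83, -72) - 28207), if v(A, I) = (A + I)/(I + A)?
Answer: 3*I*√3134 ≈ 167.95*I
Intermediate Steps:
v(A, I) = 1 (v(A, I) = (A + I)/(A + I) = 1)
√(v(83, -72) - 28207) = √(1 - 28207) = √(-28206) = 3*I*√3134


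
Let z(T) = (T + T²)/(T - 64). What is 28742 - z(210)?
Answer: 2076011/73 ≈ 28439.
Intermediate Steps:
z(T) = (T + T²)/(-64 + T)
28742 - z(210) = 28742 - 210*(1 + 210)/(-64 + 210) = 28742 - 210*211/146 = 28742 - 1*22155/73 = 28742 - 22155/73 = 2076011/73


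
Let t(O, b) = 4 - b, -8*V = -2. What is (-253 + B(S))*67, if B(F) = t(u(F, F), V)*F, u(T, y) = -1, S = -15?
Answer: -82879/4 ≈ -20720.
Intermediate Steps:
V = ¼ (V = -⅛*(-2) = ¼ ≈ 0.25000)
B(F) = 15*F/4 (B(F) = (4 - 1*¼)*F = (4 - ¼)*F = 15*F/4)
(-253 + B(S))*67 = (-253 + (15/4)*(-15))*67 = (-253 - 225/4)*67 = -1237/4*67 = -82879/4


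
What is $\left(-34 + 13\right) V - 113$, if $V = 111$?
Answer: $-2444$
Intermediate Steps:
$\left(-34 + 13\right) V - 113 = \left(-34 + 13\right) 111 - 113 = \left(-21\right) 111 - 113 = -2331 - 113 = -2444$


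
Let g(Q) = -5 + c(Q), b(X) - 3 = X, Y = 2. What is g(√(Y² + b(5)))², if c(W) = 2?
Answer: 9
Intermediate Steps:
b(X) = 3 + X
g(Q) = -3 (g(Q) = -5 + 2 = -3)
g(√(Y² + b(5)))² = (-3)² = 9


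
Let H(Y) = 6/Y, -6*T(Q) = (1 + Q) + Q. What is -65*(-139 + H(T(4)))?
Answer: 9295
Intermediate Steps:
T(Q) = -⅙ - Q/3 (T(Q) = -((1 + Q) + Q)/6 = -(1 + 2*Q)/6 = -⅙ - Q/3)
-65*(-139 + H(T(4))) = -65*(-139 + 6/(-⅙ - ⅓*4)) = -65*(-139 + 6/(-⅙ - 4/3)) = -65*(-139 + 6/(-3/2)) = -65*(-139 + 6*(-⅔)) = -65*(-139 - 4) = -65*(-143) = 9295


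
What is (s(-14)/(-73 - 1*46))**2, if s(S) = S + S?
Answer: 16/289 ≈ 0.055363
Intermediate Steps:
s(S) = 2*S
(s(-14)/(-73 - 1*46))**2 = ((2*(-14))/(-73 - 1*46))**2 = (-28/(-73 - 46))**2 = (-28/(-119))**2 = (-28*(-1/119))**2 = (4/17)**2 = 16/289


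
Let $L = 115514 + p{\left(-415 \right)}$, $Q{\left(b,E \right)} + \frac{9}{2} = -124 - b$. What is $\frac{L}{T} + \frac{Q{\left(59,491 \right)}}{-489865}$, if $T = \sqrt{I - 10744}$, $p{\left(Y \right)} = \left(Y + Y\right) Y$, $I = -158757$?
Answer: $\frac{75}{195946} - \frac{459964 i \sqrt{169501}}{169501} \approx 0.00038276 - 1117.2 i$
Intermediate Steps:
$Q{\left(b,E \right)} = - \frac{257}{2} - b$ ($Q{\left(b,E \right)} = - \frac{9}{2} - \left(124 + b\right) = - \frac{257}{2} - b$)
$p{\left(Y \right)} = 2 Y^{2}$ ($p{\left(Y \right)} = 2 Y Y = 2 Y^{2}$)
$L = 459964$ ($L = 115514 + 2 \left(-415\right)^{2} = 115514 + 2 \cdot 172225 = 115514 + 344450 = 459964$)
$T = i \sqrt{169501}$ ($T = \sqrt{-158757 - 10744} = \sqrt{-169501} = i \sqrt{169501} \approx 411.71 i$)
$\frac{L}{T} + \frac{Q{\left(59,491 \right)}}{-489865} = \frac{459964}{i \sqrt{169501}} + \frac{- \frac{257}{2} - 59}{-489865} = 459964 \left(- \frac{i \sqrt{169501}}{169501}\right) + \left(- \frac{257}{2} - 59\right) \left(- \frac{1}{489865}\right) = - \frac{459964 i \sqrt{169501}}{169501} - - \frac{75}{195946} = - \frac{459964 i \sqrt{169501}}{169501} + \frac{75}{195946} = \frac{75}{195946} - \frac{459964 i \sqrt{169501}}{169501}$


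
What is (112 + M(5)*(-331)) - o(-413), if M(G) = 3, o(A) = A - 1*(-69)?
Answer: -537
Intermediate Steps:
o(A) = 69 + A (o(A) = A + 69 = 69 + A)
(112 + M(5)*(-331)) - o(-413) = (112 + 3*(-331)) - (69 - 413) = (112 - 993) - 1*(-344) = -881 + 344 = -537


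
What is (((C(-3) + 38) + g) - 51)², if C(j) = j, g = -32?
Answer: 2304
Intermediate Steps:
(((C(-3) + 38) + g) - 51)² = (((-3 + 38) - 32) - 51)² = ((35 - 32) - 51)² = (3 - 51)² = (-48)² = 2304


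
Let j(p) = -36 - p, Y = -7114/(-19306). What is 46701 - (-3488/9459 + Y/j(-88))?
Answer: 221738149425469/4748001804 ≈ 46701.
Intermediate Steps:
Y = 3557/9653 (Y = -7114*(-1/19306) = 3557/9653 ≈ 0.36849)
46701 - (-3488/9459 + Y/j(-88)) = 46701 - (-3488/9459 + 3557/(9653*(-36 - 1*(-88)))) = 46701 - (-3488*1/9459 + 3557/(9653*(-36 + 88))) = 46701 - (-3488/9459 + (3557/9653)/52) = 46701 - (-3488/9459 + (3557/9653)*(1/52)) = 46701 - (-3488/9459 + 3557/501956) = 46701 - 1*(-1717176865/4748001804) = 46701 + 1717176865/4748001804 = 221738149425469/4748001804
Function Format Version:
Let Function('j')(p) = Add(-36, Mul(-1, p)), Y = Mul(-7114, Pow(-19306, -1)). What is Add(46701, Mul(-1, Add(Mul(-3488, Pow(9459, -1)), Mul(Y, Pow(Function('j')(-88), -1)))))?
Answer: Rational(221738149425469, 4748001804) ≈ 46701.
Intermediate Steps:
Y = Rational(3557, 9653) (Y = Mul(-7114, Rational(-1, 19306)) = Rational(3557, 9653) ≈ 0.36849)
Add(46701, Mul(-1, Add(Mul(-3488, Pow(9459, -1)), Mul(Y, Pow(Function('j')(-88), -1))))) = Add(46701, Mul(-1, Add(Mul(-3488, Pow(9459, -1)), Mul(Rational(3557, 9653), Pow(Add(-36, Mul(-1, -88)), -1))))) = Add(46701, Mul(-1, Add(Mul(-3488, Rational(1, 9459)), Mul(Rational(3557, 9653), Pow(Add(-36, 88), -1))))) = Add(46701, Mul(-1, Add(Rational(-3488, 9459), Mul(Rational(3557, 9653), Pow(52, -1))))) = Add(46701, Mul(-1, Add(Rational(-3488, 9459), Mul(Rational(3557, 9653), Rational(1, 52))))) = Add(46701, Mul(-1, Add(Rational(-3488, 9459), Rational(3557, 501956)))) = Add(46701, Mul(-1, Rational(-1717176865, 4748001804))) = Add(46701, Rational(1717176865, 4748001804)) = Rational(221738149425469, 4748001804)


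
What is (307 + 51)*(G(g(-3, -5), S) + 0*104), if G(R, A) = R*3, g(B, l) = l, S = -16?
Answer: -5370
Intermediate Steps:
G(R, A) = 3*R
(307 + 51)*(G(g(-3, -5), S) + 0*104) = (307 + 51)*(3*(-5) + 0*104) = 358*(-15 + 0) = 358*(-15) = -5370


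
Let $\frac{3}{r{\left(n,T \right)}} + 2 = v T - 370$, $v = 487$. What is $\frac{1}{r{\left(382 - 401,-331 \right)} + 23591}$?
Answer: $\frac{161569}{3811574276} \approx 4.2389 \cdot 10^{-5}$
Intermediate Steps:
$r{\left(n,T \right)} = \frac{3}{-372 + 487 T}$ ($r{\left(n,T \right)} = \frac{3}{-2 + \left(487 T - 370\right)} = \frac{3}{-2 + \left(-370 + 487 T\right)} = \frac{3}{-372 + 487 T}$)
$\frac{1}{r{\left(382 - 401,-331 \right)} + 23591} = \frac{1}{\frac{3}{-372 + 487 \left(-331\right)} + 23591} = \frac{1}{\frac{3}{-372 - 161197} + 23591} = \frac{1}{\frac{3}{-161569} + 23591} = \frac{1}{3 \left(- \frac{1}{161569}\right) + 23591} = \frac{1}{- \frac{3}{161569} + 23591} = \frac{1}{\frac{3811574276}{161569}} = \frac{161569}{3811574276}$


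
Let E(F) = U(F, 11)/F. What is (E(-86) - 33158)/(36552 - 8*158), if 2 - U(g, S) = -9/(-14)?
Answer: -39922251/42486752 ≈ -0.93964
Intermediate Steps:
U(g, S) = 19/14 (U(g, S) = 2 - (-9)/(-14) = 2 - (-9)*(-1)/14 = 2 - 1*9/14 = 2 - 9/14 = 19/14)
E(F) = 19/(14*F)
(E(-86) - 33158)/(36552 - 8*158) = ((19/14)/(-86) - 33158)/(36552 - 8*158) = ((19/14)*(-1/86) - 33158)/(36552 - 1264) = (-19/1204 - 33158)/35288 = -39922251/1204*1/35288 = -39922251/42486752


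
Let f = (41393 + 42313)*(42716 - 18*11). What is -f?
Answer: -3559011708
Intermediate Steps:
f = 3559011708 (f = 83706*(42716 - 198) = 83706*42518 = 3559011708)
-f = -1*3559011708 = -3559011708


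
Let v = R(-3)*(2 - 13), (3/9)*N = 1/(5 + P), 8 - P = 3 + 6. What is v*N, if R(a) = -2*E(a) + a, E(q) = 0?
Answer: 99/4 ≈ 24.750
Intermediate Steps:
P = -1 (P = 8 - (3 + 6) = 8 - 1*9 = 8 - 9 = -1)
R(a) = a (R(a) = -2*0 + a = 0 + a = a)
N = 3/4 (N = 3/(5 - 1) = 3/4 ≈ 0.75000)
v = 33 (v = -3*(2 - 13) = -3*(-11) = 33)
v*N = 33*(3/4) = 99/4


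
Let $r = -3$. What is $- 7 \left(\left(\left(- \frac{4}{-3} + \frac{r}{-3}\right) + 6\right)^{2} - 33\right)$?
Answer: $- \frac{2296}{9} \approx -255.11$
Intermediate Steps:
$- 7 \left(\left(\left(- \frac{4}{-3} + \frac{r}{-3}\right) + 6\right)^{2} - 33\right) = - 7 \left(\left(\left(- \frac{4}{-3} - \frac{3}{-3}\right) + 6\right)^{2} - 33\right) = - 7 \left(\left(\left(\left(-4\right) \left(- \frac{1}{3}\right) - -1\right) + 6\right)^{2} - 33\right) = - 7 \left(\left(\left(\frac{4}{3} + 1\right) + 6\right)^{2} - 33\right) = - 7 \left(\left(\frac{7}{3} + 6\right)^{2} - 33\right) = - 7 \left(\left(\frac{25}{3}\right)^{2} - 33\right) = - 7 \left(\frac{625}{9} - 33\right) = \left(-7\right) \frac{328}{9} = - \frac{2296}{9}$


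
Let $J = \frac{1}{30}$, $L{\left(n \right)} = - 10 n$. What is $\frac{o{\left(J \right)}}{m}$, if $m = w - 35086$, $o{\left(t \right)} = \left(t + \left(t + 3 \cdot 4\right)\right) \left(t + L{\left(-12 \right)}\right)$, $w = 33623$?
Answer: $- \frac{651781}{658350} \approx -0.99002$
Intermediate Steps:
$J = \frac{1}{30} \approx 0.033333$
$o{\left(t \right)} = \left(12 + 2 t\right) \left(120 + t\right)$ ($o{\left(t \right)} = \left(t + \left(t + 3 \cdot 4\right)\right) \left(t - -120\right) = \left(t + \left(t + 12\right)\right) \left(t + 120\right) = \left(t + \left(12 + t\right)\right) \left(120 + t\right) = \left(12 + 2 t\right) \left(120 + t\right)$)
$m = -1463$ ($m = 33623 - 35086 = -1463$)
$\frac{o{\left(J \right)}}{m} = \frac{1440 + \frac{2}{900} + 252 \cdot \frac{1}{30}}{-1463} = \left(1440 + 2 \cdot \frac{1}{900} + \frac{42}{5}\right) \left(- \frac{1}{1463}\right) = \left(1440 + \frac{1}{450} + \frac{42}{5}\right) \left(- \frac{1}{1463}\right) = \frac{651781}{450} \left(- \frac{1}{1463}\right) = - \frac{651781}{658350}$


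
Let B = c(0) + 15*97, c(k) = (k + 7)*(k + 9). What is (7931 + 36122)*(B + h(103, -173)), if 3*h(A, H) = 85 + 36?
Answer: 205947775/3 ≈ 6.8649e+7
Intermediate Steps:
c(k) = (7 + k)*(9 + k)
B = 1518 (B = (63 + 0**2 + 16*0) + 15*97 = (63 + 0 + 0) + 1455 = 63 + 1455 = 1518)
h(A, H) = 121/3 (h(A, H) = (85 + 36)/3 = (1/3)*121 = 121/3)
(7931 + 36122)*(B + h(103, -173)) = (7931 + 36122)*(1518 + 121/3) = 44053*(4675/3) = 205947775/3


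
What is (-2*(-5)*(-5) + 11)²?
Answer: 1521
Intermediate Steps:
(-2*(-5)*(-5) + 11)² = (10*(-5) + 11)² = (-50 + 11)² = (-39)² = 1521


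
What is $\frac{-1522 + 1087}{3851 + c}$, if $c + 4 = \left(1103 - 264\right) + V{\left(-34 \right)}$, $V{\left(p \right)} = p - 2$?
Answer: $- \frac{29}{310} \approx -0.093548$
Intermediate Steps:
$V{\left(p \right)} = -2 + p$
$c = 799$ ($c = -4 + \left(\left(1103 - 264\right) - 36\right) = -4 + \left(839 - 36\right) = -4 + 803 = 799$)
$\frac{-1522 + 1087}{3851 + c} = \frac{-1522 + 1087}{3851 + 799} = - \frac{435}{4650} = \left(-435\right) \frac{1}{4650} = - \frac{29}{310}$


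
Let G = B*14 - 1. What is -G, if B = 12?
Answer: -167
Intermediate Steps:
G = 167 (G = 12*14 - 1 = 168 - 1 = 167)
-G = -1*167 = -167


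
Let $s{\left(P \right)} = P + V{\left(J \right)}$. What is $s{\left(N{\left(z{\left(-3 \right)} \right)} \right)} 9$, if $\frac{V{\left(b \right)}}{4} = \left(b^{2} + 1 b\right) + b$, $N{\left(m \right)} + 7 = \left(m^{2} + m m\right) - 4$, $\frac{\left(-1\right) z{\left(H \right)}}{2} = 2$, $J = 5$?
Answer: $1449$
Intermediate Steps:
$z{\left(H \right)} = -4$ ($z{\left(H \right)} = \left(-2\right) 2 = -4$)
$N{\left(m \right)} = -11 + 2 m^{2}$ ($N{\left(m \right)} = -7 - \left(4 - m^{2} - m m\right) = -7 + \left(\left(m^{2} + m^{2}\right) - 4\right) = -7 + \left(2 m^{2} - 4\right) = -7 + \left(-4 + 2 m^{2}\right) = -11 + 2 m^{2}$)
$V{\left(b \right)} = 4 b^{2} + 8 b$ ($V{\left(b \right)} = 4 \left(\left(b^{2} + 1 b\right) + b\right) = 4 \left(\left(b^{2} + b\right) + b\right) = 4 \left(\left(b + b^{2}\right) + b\right) = 4 \left(b^{2} + 2 b\right) = 4 b^{2} + 8 b$)
$s{\left(P \right)} = 140 + P$ ($s{\left(P \right)} = P + 4 \cdot 5 \left(2 + 5\right) = P + 4 \cdot 5 \cdot 7 = P + 140 = 140 + P$)
$s{\left(N{\left(z{\left(-3 \right)} \right)} \right)} 9 = \left(140 - \left(11 - 2 \left(-4\right)^{2}\right)\right) 9 = \left(140 + \left(-11 + 2 \cdot 16\right)\right) 9 = \left(140 + \left(-11 + 32\right)\right) 9 = \left(140 + 21\right) 9 = 161 \cdot 9 = 1449$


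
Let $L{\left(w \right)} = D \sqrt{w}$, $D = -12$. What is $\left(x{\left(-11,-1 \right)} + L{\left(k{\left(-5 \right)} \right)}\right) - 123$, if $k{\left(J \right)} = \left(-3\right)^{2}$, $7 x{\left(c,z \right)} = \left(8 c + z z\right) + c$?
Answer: $-173$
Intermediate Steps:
$x{\left(c,z \right)} = \frac{z^{2}}{7} + \frac{9 c}{7}$ ($x{\left(c,z \right)} = \frac{\left(8 c + z z\right) + c}{7} = \frac{\left(8 c + z^{2}\right) + c}{7} = \frac{\left(z^{2} + 8 c\right) + c}{7} = \frac{z^{2} + 9 c}{7} = \frac{z^{2}}{7} + \frac{9 c}{7}$)
$k{\left(J \right)} = 9$
$L{\left(w \right)} = - 12 \sqrt{w}$
$\left(x{\left(-11,-1 \right)} + L{\left(k{\left(-5 \right)} \right)}\right) - 123 = \left(\left(\frac{\left(-1\right)^{2}}{7} + \frac{9}{7} \left(-11\right)\right) - 12 \sqrt{9}\right) - 123 = \left(\left(\frac{1}{7} \cdot 1 - \frac{99}{7}\right) - 36\right) - 123 = \left(\left(\frac{1}{7} - \frac{99}{7}\right) - 36\right) - 123 = \left(-14 - 36\right) - 123 = -50 - 123 = -173$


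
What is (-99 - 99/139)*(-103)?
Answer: 1427580/139 ≈ 10270.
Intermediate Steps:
(-99 - 99/139)*(-103) = -13860/139*(-103) = 1427580/139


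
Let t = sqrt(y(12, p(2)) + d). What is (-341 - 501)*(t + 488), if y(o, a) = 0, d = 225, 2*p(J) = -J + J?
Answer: -423526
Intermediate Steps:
p(J) = 0 (p(J) = (-J + J)/2 = (1/2)*0 = 0)
t = 15 (t = sqrt(0 + 225) = sqrt(225) = 15)
(-341 - 501)*(t + 488) = (-341 - 501)*(15 + 488) = -842*503 = -423526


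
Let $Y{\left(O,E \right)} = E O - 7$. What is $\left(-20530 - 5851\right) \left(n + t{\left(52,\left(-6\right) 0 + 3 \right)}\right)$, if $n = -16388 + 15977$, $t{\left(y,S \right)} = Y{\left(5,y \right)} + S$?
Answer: $4089055$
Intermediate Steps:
$Y{\left(O,E \right)} = -7 + E O$
$t{\left(y,S \right)} = -7 + S + 5 y$ ($t{\left(y,S \right)} = \left(-7 + y 5\right) + S = \left(-7 + 5 y\right) + S = -7 + S + 5 y$)
$n = -411$
$\left(-20530 - 5851\right) \left(n + t{\left(52,\left(-6\right) 0 + 3 \right)}\right) = \left(-20530 - 5851\right) \left(-411 + \left(-7 + \left(\left(-6\right) 0 + 3\right) + 5 \cdot 52\right)\right) = - 26381 \left(-411 + \left(-7 + \left(0 + 3\right) + 260\right)\right) = - 26381 \left(-411 + \left(-7 + 3 + 260\right)\right) = - 26381 \left(-411 + 256\right) = \left(-26381\right) \left(-155\right) = 4089055$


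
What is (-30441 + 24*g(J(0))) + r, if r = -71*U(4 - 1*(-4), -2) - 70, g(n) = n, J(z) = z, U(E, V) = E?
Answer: -31079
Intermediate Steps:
r = -638 (r = -71*(4 - 1*(-4)) - 70 = -71*(4 + 4) - 70 = -71*8 - 70 = -568 - 70 = -638)
(-30441 + 24*g(J(0))) + r = (-30441 + 24*0) - 638 = (-30441 + 0) - 638 = -30441 - 638 = -31079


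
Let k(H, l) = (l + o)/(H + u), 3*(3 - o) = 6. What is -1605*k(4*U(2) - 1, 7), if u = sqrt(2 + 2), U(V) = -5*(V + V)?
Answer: 12840/79 ≈ 162.53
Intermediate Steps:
o = 1 (o = 3 - 1/3*6 = 3 - 2 = 1)
U(V) = -10*V
u = 2 (u = sqrt(4) = 2)
k(H, l) = (1 + l)/(2 + H) (k(H, l) = (l + 1)/(H + 2) = (1 + l)/(2 + H))
-1605*k(4*U(2) - 1, 7) = -1605*(1 + 7)/(2 + (4*(-10*2) - 1)) = -1605*8/(2 + (4*(-20) - 1)) = -1605*8/(2 + (-80 - 1)) = -1605*8/(2 - 81) = -1605*8/(-79) = -(-1605)*8/79 = -1605*(-8/79) = 12840/79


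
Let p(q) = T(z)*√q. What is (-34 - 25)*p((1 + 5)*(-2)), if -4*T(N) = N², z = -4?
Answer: 472*I*√3 ≈ 817.53*I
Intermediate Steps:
T(N) = -N²/4
p(q) = -4*√q (p(q) = (-¼*(-4)²)*√q = (-¼*16)*√q = -4*√q)
(-34 - 25)*p((1 + 5)*(-2)) = (-34 - 25)*(-4*I*√2*√(1 + 5)) = -(-236)*√(6*(-2)) = -(-236)*√(-12) = -(-236)*2*I*√3 = -(-472)*I*√3 = 472*I*√3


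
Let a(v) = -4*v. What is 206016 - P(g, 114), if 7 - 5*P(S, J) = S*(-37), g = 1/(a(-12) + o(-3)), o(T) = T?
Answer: 46353248/225 ≈ 2.0601e+5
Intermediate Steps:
g = 1/45 (g = 1/(-4*(-12) - 3) = 1/(48 - 3) = 1/45 ≈ 0.022222)
P(S, J) = 7/5 + 37*S/5 (P(S, J) = 7/5 - S*(-37)/5 = 7/5 - (-37)*S/5 = 7/5 + 37*S/5)
206016 - P(g, 114) = 206016 - (7/5 + (37/5)*(1/45)) = 206016 - (7/5 + 37/225) = 206016 - 1*352/225 = 206016 - 352/225 = 46353248/225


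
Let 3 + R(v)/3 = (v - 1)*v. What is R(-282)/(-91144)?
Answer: -239409/91144 ≈ -2.6267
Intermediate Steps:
R(v) = -9 + 3*v*(-1 + v) (R(v) = -9 + 3*((v - 1)*v) = -9 + 3*((-1 + v)*v) = -9 + 3*(v*(-1 + v)) = -9 + 3*v*(-1 + v))
R(-282)/(-91144) = (-9 - 3*(-282) + 3*(-282)**2)/(-91144) = (-9 + 846 + 3*79524)*(-1/91144) = (-9 + 846 + 238572)*(-1/91144) = 239409*(-1/91144) = -239409/91144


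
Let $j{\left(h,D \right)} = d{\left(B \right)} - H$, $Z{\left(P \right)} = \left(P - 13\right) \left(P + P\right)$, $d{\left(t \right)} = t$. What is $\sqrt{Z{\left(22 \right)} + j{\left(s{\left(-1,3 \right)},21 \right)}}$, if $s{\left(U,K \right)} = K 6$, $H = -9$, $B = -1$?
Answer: $2 \sqrt{101} \approx 20.1$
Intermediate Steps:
$s{\left(U,K \right)} = 6 K$
$Z{\left(P \right)} = 2 P \left(-13 + P\right)$ ($Z{\left(P \right)} = \left(-13 + P\right) 2 P = 2 P \left(-13 + P\right)$)
$j{\left(h,D \right)} = 8$ ($j{\left(h,D \right)} = -1 - -9 = -1 + 9 = 8$)
$\sqrt{Z{\left(22 \right)} + j{\left(s{\left(-1,3 \right)},21 \right)}} = \sqrt{2 \cdot 22 \left(-13 + 22\right) + 8} = \sqrt{2 \cdot 22 \cdot 9 + 8} = \sqrt{396 + 8} = \sqrt{404} = 2 \sqrt{101}$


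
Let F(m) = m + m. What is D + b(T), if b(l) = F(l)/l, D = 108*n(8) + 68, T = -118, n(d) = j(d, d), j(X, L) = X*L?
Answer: 6982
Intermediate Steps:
F(m) = 2*m
j(X, L) = L*X
n(d) = d**2 (n(d) = d*d = d**2)
D = 6980 (D = 108*8**2 + 68 = 108*64 + 68 = 6912 + 68 = 6980)
b(l) = 2 (b(l) = (2*l)/l = 2)
D + b(T) = 6980 + 2 = 6982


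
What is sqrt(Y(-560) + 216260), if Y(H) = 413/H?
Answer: sqrt(86503705)/20 ≈ 465.04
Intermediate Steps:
sqrt(Y(-560) + 216260) = sqrt(413/(-560) + 216260) = sqrt(413*(-1/560) + 216260) = sqrt(-59/80 + 216260) = sqrt(17300741/80) = sqrt(86503705)/20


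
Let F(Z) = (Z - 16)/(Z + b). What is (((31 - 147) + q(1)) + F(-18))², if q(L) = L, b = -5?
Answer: 6817321/529 ≈ 12887.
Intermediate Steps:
F(Z) = (-16 + Z)/(-5 + Z) (F(Z) = (Z - 16)/(Z - 5) = (-16 + Z)/(-5 + Z))
(((31 - 147) + q(1)) + F(-18))² = (((31 - 147) + 1) + (-16 - 18)/(-5 - 18))² = ((-116 + 1) - 34/(-23))² = (-115 - 1/23*(-34))² = (-115 + 34/23)² = (-2611/23)² = 6817321/529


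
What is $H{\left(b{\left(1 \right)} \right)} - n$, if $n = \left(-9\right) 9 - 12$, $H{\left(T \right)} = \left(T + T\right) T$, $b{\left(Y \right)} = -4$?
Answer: $125$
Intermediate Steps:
$H{\left(T \right)} = 2 T^{2}$ ($H{\left(T \right)} = 2 T T = 2 T^{2}$)
$n = -93$ ($n = -81 - 12 = -93$)
$H{\left(b{\left(1 \right)} \right)} - n = 2 \left(-4\right)^{2} - -93 = 2 \cdot 16 + 93 = 32 + 93 = 125$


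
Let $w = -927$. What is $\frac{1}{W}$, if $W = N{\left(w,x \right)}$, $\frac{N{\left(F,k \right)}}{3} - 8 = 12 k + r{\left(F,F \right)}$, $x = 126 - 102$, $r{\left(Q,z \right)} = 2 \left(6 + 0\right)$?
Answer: $\frac{1}{924} \approx 0.0010823$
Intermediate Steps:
$r{\left(Q,z \right)} = 12$ ($r{\left(Q,z \right)} = 2 \cdot 6 = 12$)
$x = 24$ ($x = 126 - 102 = 24$)
$N{\left(F,k \right)} = 60 + 36 k$ ($N{\left(F,k \right)} = 24 + 3 \left(12 k + 12\right) = 24 + 3 \left(12 + 12 k\right) = 24 + \left(36 + 36 k\right) = 60 + 36 k$)
$W = 924$ ($W = 60 + 36 \cdot 24 = 60 + 864 = 924$)
$\frac{1}{W} = \frac{1}{924}$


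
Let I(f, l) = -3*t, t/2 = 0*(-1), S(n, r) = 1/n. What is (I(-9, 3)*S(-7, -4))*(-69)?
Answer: 0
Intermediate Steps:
t = 0 (t = 2*(0*(-1)) = 2*0 = 0)
I(f, l) = 0 (I(f, l) = -3*0 = 0)
(I(-9, 3)*S(-7, -4))*(-69) = (0/(-7))*(-69) = (0*(-⅐))*(-69) = 0*(-69) = 0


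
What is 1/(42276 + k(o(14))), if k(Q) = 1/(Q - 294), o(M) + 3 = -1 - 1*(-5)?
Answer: 293/12386867 ≈ 2.3654e-5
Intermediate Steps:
o(M) = 1 (o(M) = -3 + (-1 - 1*(-5)) = -3 + (-1 + 5) = -3 + 4 = 1)
k(Q) = 1/(-294 + Q)
1/(42276 + k(o(14))) = 1/(42276 + 1/(-294 + 1)) = 1/(42276 + 1/(-293)) = 1/(42276 - 1/293) = 1/(12386867/293) = 293/12386867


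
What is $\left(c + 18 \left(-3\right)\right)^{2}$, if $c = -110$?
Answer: $26896$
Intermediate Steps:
$\left(c + 18 \left(-3\right)\right)^{2} = \left(-110 + 18 \left(-3\right)\right)^{2} = \left(-110 - 54\right)^{2} = \left(-164\right)^{2} = 26896$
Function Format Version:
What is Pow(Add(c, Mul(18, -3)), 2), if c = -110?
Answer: 26896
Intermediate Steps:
Pow(Add(c, Mul(18, -3)), 2) = Pow(Add(-110, Mul(18, -3)), 2) = Pow(Add(-110, -54), 2) = Pow(-164, 2) = 26896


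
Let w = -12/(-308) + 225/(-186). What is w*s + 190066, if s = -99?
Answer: 82538945/434 ≈ 1.9018e+5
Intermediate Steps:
w = -5589/4774 (w = -12*(-1/308) + 225*(-1/186) = 3/77 - 75/62 = -5589/4774 ≈ -1.1707)
w*s + 190066 = -5589/4774*(-99) + 190066 = 50301/434 + 190066 = 82538945/434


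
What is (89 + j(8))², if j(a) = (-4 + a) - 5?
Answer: 7744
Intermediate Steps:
j(a) = -9 + a
(89 + j(8))² = (89 + (-9 + 8))² = (89 - 1)² = 88² = 7744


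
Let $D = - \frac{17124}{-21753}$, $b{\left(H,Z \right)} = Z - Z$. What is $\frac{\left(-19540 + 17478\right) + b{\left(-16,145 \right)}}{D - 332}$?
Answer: $\frac{7475781}{1200812} \approx 6.2256$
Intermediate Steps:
$b{\left(H,Z \right)} = 0$
$D = \frac{5708}{7251}$ ($D = \left(-17124\right) \left(- \frac{1}{21753}\right) = \frac{5708}{7251} \approx 0.7872$)
$\frac{\left(-19540 + 17478\right) + b{\left(-16,145 \right)}}{D - 332} = \frac{\left(-19540 + 17478\right) + 0}{\frac{5708}{7251} - 332} = \frac{-2062 + 0}{- \frac{2401624}{7251}} = \left(-2062\right) \left(- \frac{7251}{2401624}\right) = \frac{7475781}{1200812}$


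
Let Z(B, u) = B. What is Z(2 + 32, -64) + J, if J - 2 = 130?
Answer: 166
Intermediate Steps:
J = 132 (J = 2 + 130 = 132)
Z(2 + 32, -64) + J = (2 + 32) + 132 = 34 + 132 = 166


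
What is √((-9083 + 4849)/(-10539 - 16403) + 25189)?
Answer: 16*√17855554551/13471 ≈ 158.71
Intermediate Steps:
√((-9083 + 4849)/(-10539 - 16403) + 25189) = √(-4234/(-26942) + 25189) = √(-4234*(-1/26942) + 25189) = √(2117/13471 + 25189) = √(339323136/13471) = 16*√17855554551/13471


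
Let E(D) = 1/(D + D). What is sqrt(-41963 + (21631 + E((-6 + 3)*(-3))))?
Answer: 5*I*sqrt(29278)/6 ≈ 142.59*I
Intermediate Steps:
E(D) = 1/(2*D)
sqrt(-41963 + (21631 + E((-6 + 3)*(-3)))) = sqrt(-41963 + (21631 + 1/(2*(((-6 + 3)*(-3)))))) = sqrt(-41963 + (21631 + 1/(2*((-3*(-3)))))) = sqrt(-41963 + (21631 + (1/2)/9)) = sqrt(-41963 + (21631 + (1/2)*(1/9))) = sqrt(-41963 + (21631 + 1/18)) = sqrt(-41963 + 389359/18) = sqrt(-365975/18) = 5*I*sqrt(29278)/6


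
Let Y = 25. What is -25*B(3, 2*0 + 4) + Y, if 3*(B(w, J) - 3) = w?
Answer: -75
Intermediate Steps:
B(w, J) = 3 + w/3
-25*B(3, 2*0 + 4) + Y = -25*(3 + (⅓)*3) + 25 = -25*(3 + 1) + 25 = -25*4 + 25 = -100 + 25 = -75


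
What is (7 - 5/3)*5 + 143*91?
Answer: 39119/3 ≈ 13040.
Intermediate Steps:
(7 - 5/3)*5 + 143*91 = (7 - 5*⅓)*5 + 13013 = (7 - 5/3)*5 + 13013 = (16/3)*5 + 13013 = 80/3 + 13013 = 39119/3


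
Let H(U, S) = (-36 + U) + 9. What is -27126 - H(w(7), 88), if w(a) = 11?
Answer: -27110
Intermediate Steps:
H(U, S) = -27 + U
-27126 - H(w(7), 88) = -27126 - (-27 + 11) = -27126 - 1*(-16) = -27126 + 16 = -27110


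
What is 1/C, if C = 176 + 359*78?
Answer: 1/28178 ≈ 3.5489e-5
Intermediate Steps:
C = 28178 (C = 176 + 28002 = 28178)
1/C = 1/28178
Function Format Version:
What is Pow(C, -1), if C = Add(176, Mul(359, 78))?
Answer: Rational(1, 28178) ≈ 3.5489e-5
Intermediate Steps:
C = 28178 (C = Add(176, 28002) = 28178)
Pow(C, -1) = Pow(28178, -1) = Rational(1, 28178)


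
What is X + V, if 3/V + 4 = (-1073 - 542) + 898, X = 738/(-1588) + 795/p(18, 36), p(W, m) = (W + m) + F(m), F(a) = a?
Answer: 7182634/858711 ≈ 8.3644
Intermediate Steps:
p(W, m) = W + 2*m (p(W, m) = (W + m) + m = W + 2*m)
X = 9967/1191 (X = 738/(-1588) + 795/(18 + 2*36) = 738*(-1/1588) + 795/(18 + 72) = -369/794 + 795/90 = -369/794 + 795*(1/90) = -369/794 + 53/6 = 9967/1191 ≈ 8.3686)
V = -3/721 (V = 3/(-4 + ((-1073 - 542) + 898)) = 3/(-4 + (-1615 + 898)) = 3/(-4 - 717) = 3/(-721) = 3*(-1/721) = -3/721 ≈ -0.0041609)
X + V = 9967/1191 - 3/721 = 7182634/858711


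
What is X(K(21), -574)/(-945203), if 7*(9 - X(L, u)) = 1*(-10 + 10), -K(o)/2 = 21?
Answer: -9/945203 ≈ -9.5218e-6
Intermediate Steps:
K(o) = -42 (K(o) = -2*21 = -42)
X(L, u) = 9 (X(L, u) = 9 - (-10 + 10)/7 = 9 - 0/7 = 9 - 1/7*0 = 9 + 0 = 9)
X(K(21), -574)/(-945203) = 9/(-945203) = 9*(-1/945203) = -9/945203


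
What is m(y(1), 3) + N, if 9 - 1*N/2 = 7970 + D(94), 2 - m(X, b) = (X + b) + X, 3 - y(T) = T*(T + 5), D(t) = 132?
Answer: -16181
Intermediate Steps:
y(T) = 3 - T*(5 + T) (y(T) = 3 - T*(T + 5) = 3 - T*(5 + T))
m(X, b) = 2 - b - 2*X (m(X, b) = 2 - ((X + b) + X) = 2 - (b + 2*X) = 2 + (-b - 2*X) = 2 - b - 2*X)
N = -16186 (N = 18 - 2*(7970 + 132) = 18 - 2*8102 = 18 - 16204 = -16186)
m(y(1), 3) + N = (2 - 1*3 - 2*(3 - 1*1**2 - 5*1)) - 16186 = (2 - 3 - 2*(3 - 1*1 - 5)) - 16186 = (2 - 3 - 2*(3 - 1 - 5)) - 16186 = (2 - 3 - 2*(-3)) - 16186 = (2 - 3 + 6) - 16186 = 5 - 16186 = -16181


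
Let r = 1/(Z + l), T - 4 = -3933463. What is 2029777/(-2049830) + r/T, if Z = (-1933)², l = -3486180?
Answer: -1998478221946870517/2018222008471448730 ≈ -0.99022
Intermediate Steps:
T = -3933459 (T = 4 - 3933463 = -3933459)
Z = 3736489
r = 1/250309 (r = 1/(3736489 - 3486180) = 1/250309 ≈ 3.9951e-6)
2029777/(-2049830) + r/T = 2029777/(-2049830) + (1/250309)/(-3933459) = 2029777*(-1/2049830) + (1/250309)*(-1/3933459) = -2029777/2049830 - 1/984580188831 = -1998478221946870517/2018222008471448730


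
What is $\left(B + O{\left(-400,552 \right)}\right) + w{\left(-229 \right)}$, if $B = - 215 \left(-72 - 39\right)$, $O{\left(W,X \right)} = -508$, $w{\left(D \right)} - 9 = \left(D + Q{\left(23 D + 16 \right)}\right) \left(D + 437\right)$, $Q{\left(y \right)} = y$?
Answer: $-1116474$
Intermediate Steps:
$w{\left(D \right)} = 9 + \left(16 + 24 D\right) \left(437 + D\right)$ ($w{\left(D \right)} = 9 + \left(D + \left(23 D + 16\right)\right) \left(D + 437\right) = 9 + \left(D + \left(16 + 23 D\right)\right) \left(437 + D\right) = 9 + \left(16 + 24 D\right) \left(437 + D\right)$)
$B = 23865$ ($B = \left(-215\right) \left(-111\right) = 23865$)
$\left(B + O{\left(-400,552 \right)}\right) + w{\left(-229 \right)} = \left(23865 - 508\right) + \left(7001 + 24 \left(-229\right)^{2} + 10504 \left(-229\right)\right) = 23357 + \left(7001 + 24 \cdot 52441 - 2405416\right) = 23357 + \left(7001 + 1258584 - 2405416\right) = 23357 - 1139831 = -1116474$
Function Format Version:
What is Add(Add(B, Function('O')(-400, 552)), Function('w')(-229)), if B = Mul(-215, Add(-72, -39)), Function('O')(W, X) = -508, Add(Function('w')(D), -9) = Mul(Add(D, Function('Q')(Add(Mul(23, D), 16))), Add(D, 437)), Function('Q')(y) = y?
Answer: -1116474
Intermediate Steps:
Function('w')(D) = Add(9, Mul(Add(16, Mul(24, D)), Add(437, D))) (Function('w')(D) = Add(9, Mul(Add(D, Add(Mul(23, D), 16)), Add(D, 437))) = Add(9, Mul(Add(D, Add(16, Mul(23, D))), Add(437, D))) = Add(9, Mul(Add(16, Mul(24, D)), Add(437, D))))
B = 23865 (B = Mul(-215, -111) = 23865)
Add(Add(B, Function('O')(-400, 552)), Function('w')(-229)) = Add(Add(23865, -508), Add(7001, Mul(24, Pow(-229, 2)), Mul(10504, -229))) = Add(23357, Add(7001, Mul(24, 52441), -2405416)) = Add(23357, Add(7001, 1258584, -2405416)) = Add(23357, -1139831) = -1116474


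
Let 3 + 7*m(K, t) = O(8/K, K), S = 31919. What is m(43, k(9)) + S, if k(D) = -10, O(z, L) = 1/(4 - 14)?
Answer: 2234299/70 ≈ 31919.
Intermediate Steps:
O(z, L) = -1/10 (O(z, L) = 1/(-10) = -1/10)
m(K, t) = -31/70 (m(K, t) = -3/7 + (1/7)*(-1/10) = -3/7 - 1/70 = -31/70)
m(43, k(9)) + S = -31/70 + 31919 = 2234299/70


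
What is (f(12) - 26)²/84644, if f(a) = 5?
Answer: 63/12092 ≈ 0.0052101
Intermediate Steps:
(f(12) - 26)²/84644 = (5 - 26)²/84644 = (-21)²*(1/84644) = 441*(1/84644) = 63/12092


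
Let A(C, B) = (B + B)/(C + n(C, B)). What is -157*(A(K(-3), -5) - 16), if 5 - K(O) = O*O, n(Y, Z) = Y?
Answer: 9263/4 ≈ 2315.8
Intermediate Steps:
K(O) = 5 - O² (K(O) = 5 - O*O = 5 - O²)
A(C, B) = B/C (A(C, B) = (B + B)/(C + C) = (2*B)/((2*C)) = (2*B)*(1/(2*C)) = B/C)
-157*(A(K(-3), -5) - 16) = -157*(-5/(5 - 1*(-3)²) - 16) = -157*(-5/(5 - 1*9) - 16) = -157*(-5/(5 - 9) - 16) = -157*(-5/(-4) - 16) = -157*(-5*(-¼) - 16) = -157*(5/4 - 16) = -157*(-59/4) = 9263/4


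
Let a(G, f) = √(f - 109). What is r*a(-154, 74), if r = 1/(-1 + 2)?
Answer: I*√35 ≈ 5.9161*I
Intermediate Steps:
r = 1 (r = 1/1 = 1)
a(G, f) = √(-109 + f)
r*a(-154, 74) = 1*√(-109 + 74) = 1*√(-35) = 1*(I*√35) = I*√35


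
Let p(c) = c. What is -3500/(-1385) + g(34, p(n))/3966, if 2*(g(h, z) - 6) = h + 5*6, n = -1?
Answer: 1393363/549291 ≈ 2.5367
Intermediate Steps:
g(h, z) = 21 + h/2 (g(h, z) = 6 + (h + 5*6)/2 = 6 + (h + 30)/2 = 6 + (30 + h)/2 = 6 + (15 + h/2) = 21 + h/2)
-3500/(-1385) + g(34, p(n))/3966 = -3500/(-1385) + (21 + (½)*34)/3966 = -3500*(-1/1385) + (21 + 17)*(1/3966) = 700/277 + 38*(1/3966) = 700/277 + 19/1983 = 1393363/549291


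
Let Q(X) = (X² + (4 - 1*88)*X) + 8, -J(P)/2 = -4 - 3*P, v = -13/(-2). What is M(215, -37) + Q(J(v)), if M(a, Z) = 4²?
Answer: -1715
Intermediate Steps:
M(a, Z) = 16
v = 13/2 (v = -13*(-½) = 13/2 ≈ 6.5000)
J(P) = 8 + 6*P (J(P) = -2*(-4 - 3*P) = 8 + 6*P)
Q(X) = 8 + X² - 84*X (Q(X) = (X² + (4 - 88)*X) + 8 = (X² - 84*X) + 8 = 8 + X² - 84*X)
M(215, -37) + Q(J(v)) = 16 + (8 + (8 + 6*(13/2))² - 84*(8 + 6*(13/2))) = 16 + (8 + (8 + 39)² - 84*(8 + 39)) = 16 + (8 + 47² - 84*47) = 16 + (8 + 2209 - 3948) = 16 - 1731 = -1715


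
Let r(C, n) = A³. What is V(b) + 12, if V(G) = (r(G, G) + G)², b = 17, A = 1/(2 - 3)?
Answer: 268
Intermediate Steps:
A = -1 (A = 1/(-1) = -1)
r(C, n) = -1 (r(C, n) = (-1)³ = -1)
V(G) = (-1 + G)²
V(b) + 12 = (-1 + 17)² + 12 = 16² + 12 = 256 + 12 = 268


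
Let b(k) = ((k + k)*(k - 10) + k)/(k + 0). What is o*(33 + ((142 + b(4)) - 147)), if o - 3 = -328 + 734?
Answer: 6953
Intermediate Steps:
b(k) = (k + 2*k*(-10 + k))/k (b(k) = ((2*k)*(-10 + k) + k)/k = (2*k*(-10 + k) + k)/k = (k + 2*k*(-10 + k))/k)
o = 409 (o = 3 + (-328 + 734) = 3 + 406 = 409)
o*(33 + ((142 + b(4)) - 147)) = 409*(33 + ((142 + (-19 + 2*4)) - 147)) = 409*(33 + ((142 + (-19 + 8)) - 147)) = 409*(33 + ((142 - 11) - 147)) = 409*(33 + (131 - 147)) = 409*(33 - 16) = 409*17 = 6953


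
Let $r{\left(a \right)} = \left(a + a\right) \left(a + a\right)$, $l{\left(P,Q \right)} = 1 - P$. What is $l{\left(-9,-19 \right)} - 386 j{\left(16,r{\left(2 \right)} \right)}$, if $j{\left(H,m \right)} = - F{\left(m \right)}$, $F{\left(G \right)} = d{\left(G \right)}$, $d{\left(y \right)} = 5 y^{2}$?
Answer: $494090$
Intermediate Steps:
$F{\left(G \right)} = 5 G^{2}$
$r{\left(a \right)} = 4 a^{2}$ ($r{\left(a \right)} = 2 a 2 a = 4 a^{2}$)
$j{\left(H,m \right)} = - 5 m^{2}$
$l{\left(-9,-19 \right)} - 386 j{\left(16,r{\left(2 \right)} \right)} = \left(1 - -9\right) - 386 \left(- 5 \left(4 \cdot 2^{2}\right)^{2}\right) = \left(1 + 9\right) - 386 \left(- 5 \left(4 \cdot 4\right)^{2}\right) = 10 - 386 \left(- 5 \cdot 16^{2}\right) = 10 - 386 \left(\left(-5\right) 256\right) = 10 - -494080 = 10 + 494080 = 494090$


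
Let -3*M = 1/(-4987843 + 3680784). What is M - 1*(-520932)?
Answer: 2042666576965/3921177 ≈ 5.2093e+5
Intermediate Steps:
M = 1/3921177 (M = -1/(3*(-4987843 + 3680784)) = -⅓/(-1307059) = -⅓*(-1/1307059) = 1/3921177 ≈ 2.5503e-7)
M - 1*(-520932) = 1/3921177 - 1*(-520932) = 1/3921177 + 520932 = 2042666576965/3921177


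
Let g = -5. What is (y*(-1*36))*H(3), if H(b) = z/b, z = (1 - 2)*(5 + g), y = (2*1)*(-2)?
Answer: 0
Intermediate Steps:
y = -4 (y = 2*(-2) = -4)
z = 0 (z = (1 - 2)*(5 - 5) = -1*0 = 0)
H(b) = 0 (H(b) = 0/b = 0)
(y*(-1*36))*H(3) = -(-4)*36*0 = -4*(-36)*0 = 144*0 = 0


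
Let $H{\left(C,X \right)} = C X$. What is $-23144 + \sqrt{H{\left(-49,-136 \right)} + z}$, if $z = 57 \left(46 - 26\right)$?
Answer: $-23144 + 2 \sqrt{1951} \approx -23056.0$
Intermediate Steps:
$z = 1140$ ($z = 57 \cdot 20 = 1140$)
$-23144 + \sqrt{H{\left(-49,-136 \right)} + z} = -23144 + \sqrt{\left(-49\right) \left(-136\right) + 1140} = -23144 + \sqrt{6664 + 1140} = -23144 + \sqrt{7804} = -23144 + 2 \sqrt{1951}$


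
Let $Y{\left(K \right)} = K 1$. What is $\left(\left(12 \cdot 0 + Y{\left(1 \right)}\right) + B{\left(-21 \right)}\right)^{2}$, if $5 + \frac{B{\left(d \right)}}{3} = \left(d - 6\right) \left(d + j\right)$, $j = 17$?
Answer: $96100$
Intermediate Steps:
$Y{\left(K \right)} = K$
$B{\left(d \right)} = -15 + 3 \left(-6 + d\right) \left(17 + d\right)$ ($B{\left(d \right)} = -15 + 3 \left(d - 6\right) \left(d + 17\right) = -15 + 3 \left(-6 + d\right) \left(17 + d\right)$)
$\left(\left(12 \cdot 0 + Y{\left(1 \right)}\right) + B{\left(-21 \right)}\right)^{2} = \left(\left(12 \cdot 0 + 1\right) + \left(-321 + 3 \left(-21\right)^{2} + 33 \left(-21\right)\right)\right)^{2} = \left(\left(0 + 1\right) - -309\right)^{2} = \left(1 - -309\right)^{2} = \left(1 + 309\right)^{2} = 310^{2} = 96100$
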